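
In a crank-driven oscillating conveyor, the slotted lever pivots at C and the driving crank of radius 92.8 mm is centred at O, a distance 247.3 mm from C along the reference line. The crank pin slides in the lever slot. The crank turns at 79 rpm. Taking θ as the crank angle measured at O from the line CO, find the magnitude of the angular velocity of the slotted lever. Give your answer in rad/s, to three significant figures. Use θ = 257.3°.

ω = 8.273 rad/s (from 79 rpm).
Crank pin A relative to C: A = (d + r cosθ, r sinθ); lever angle φ = atan2(r sinθ, d + r cosθ).
Differentiating tanφ: φ̇ = rω(d cosθ + r)/(d² + r² + 2dr cosθ).
d² + r² + 2dr cosθ = |CA|² = 0.0596784 m²;  d cosθ + r = +0.038432 m.
|ω_lever| = |0.0928·8.273·+0.038432| / 0.0596784 = 0.4944 rad/s.

0.494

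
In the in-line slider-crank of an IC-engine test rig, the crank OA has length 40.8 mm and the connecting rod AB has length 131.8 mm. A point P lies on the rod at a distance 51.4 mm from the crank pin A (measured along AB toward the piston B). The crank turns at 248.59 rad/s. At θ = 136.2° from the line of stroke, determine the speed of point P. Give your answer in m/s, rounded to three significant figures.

ω = 248.6 rad/s.  Crank-pin speed |V_A| = rω = 10.142 m/s, perpendicular to OA.
Rod angle: sinφ = −(r/L) sinθ ⇒ φ = -12.372°; ω_rod = −rω cosθ/√(L²−r²sin²θ) = +56.863 rad/s.
V_P = V_A + ω_rod × AP, with AP = 0.0514 m along the rod.
Components: V_Px = −rω sinθ − a·ω_rod·sinφ = -6.3938 m/s;  V_Py = rω cosθ + a·ω_rod·cosφ = -4.4656 m/s.
|V_P| = √(V_Px² + V_Py²) = 7.7989 m/s.

7.80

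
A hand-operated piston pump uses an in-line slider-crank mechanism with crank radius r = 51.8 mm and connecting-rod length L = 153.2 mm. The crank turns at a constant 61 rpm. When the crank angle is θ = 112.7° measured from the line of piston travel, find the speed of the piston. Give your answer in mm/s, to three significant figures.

ω = 2π·61/60 = 6.388 rad/s
For an in-line slider-crank, x = r cosθ + √(L² − r² sin²θ), so v = −rω sinθ·[1 + r cosθ/√(L² − r² sin²θ)].
With r = 0.0518 m, L = 0.1532 m, θ = 112.7°: √(L² − r² sin²θ) = 0.14556 m.
v = −0.0518·6.388·0.92254·[1 + 0.0518·-0.38591/0.14556] = -0.26334 m/s.
|v| = 0.26334 m/s = 263.34 mm/s.

263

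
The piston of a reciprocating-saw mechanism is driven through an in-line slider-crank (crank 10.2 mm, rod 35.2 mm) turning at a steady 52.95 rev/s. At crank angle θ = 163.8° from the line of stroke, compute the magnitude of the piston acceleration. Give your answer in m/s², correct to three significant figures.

ω = 2π·53 = 332.7 rad/s
x(θ) = r cosθ + √(L² − r² sin²θ); with ω constant, a = ω²·d²x/dθ².
d²x/dθ² = −r cosθ − r²(cos2θ)/√u − r⁴ sin²2θ/(4u^{3/2}),  u = L² − r² sin²θ = 0.00123094 m².
Substituting r = 0.0102 m, L = 0.0352 m, θ = 163.8°: d²x/dθ² = +0.0072732 m.
a = ω²·d²x/dθ² = (332.7)²·(+0.0072732) = +805.04 m/s²;  |a| = 805.04 m/s².

805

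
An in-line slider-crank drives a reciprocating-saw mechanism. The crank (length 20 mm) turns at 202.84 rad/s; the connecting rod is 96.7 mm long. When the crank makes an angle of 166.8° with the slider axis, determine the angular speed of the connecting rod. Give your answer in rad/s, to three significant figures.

ω = 202.8 rad/s
The rod makes angle φ with the slider axis where L sinφ = r sinθ; differentiating, L cosφ·φ̇ = r ω cosθ.
L cosφ = √(L² − r² sin²θ) = 0.096592 m.
|ω_rod| = r ω |cosθ| / √(L² − r² sin²θ) = 0.02·202.8·0.97358/0.096592 = 40.89 rad/s.

40.9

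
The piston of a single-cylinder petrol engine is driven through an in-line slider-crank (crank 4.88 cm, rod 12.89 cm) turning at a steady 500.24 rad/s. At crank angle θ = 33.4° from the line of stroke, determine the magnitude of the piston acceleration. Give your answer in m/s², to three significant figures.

ω = 500.2 rad/s
x(θ) = r cosθ + √(L² − r² sin²θ); with ω constant, a = ω²·d²x/dθ².
d²x/dθ² = −r cosθ − r²(cos2θ)/√u − r⁴ sin²2θ/(4u^{3/2}),  u = L² − r² sin²θ = 0.0158936 m².
Substituting r = 0.0488 m, L = 0.1289 m, θ = 33.4°: d²x/dθ² = -0.04878 m.
a = ω²·d²x/dθ² = (500.2)²·(-0.04878) = -12207 m/s²;  |a| = 12207 m/s².

12200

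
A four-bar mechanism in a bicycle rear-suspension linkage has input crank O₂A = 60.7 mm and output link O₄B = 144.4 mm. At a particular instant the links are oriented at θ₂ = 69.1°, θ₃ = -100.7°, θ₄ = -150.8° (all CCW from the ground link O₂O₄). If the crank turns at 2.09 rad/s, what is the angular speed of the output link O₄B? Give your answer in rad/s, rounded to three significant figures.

0.203

ω₂ = 2.09 rad/s
Differentiating the loop-closure r₂e^{iθ₂}+r₃e^{iθ₃}=r₁+r₄e^{iθ₄} gives r₂ω₂e^{iθ₂}+r₃ω₃e^{iθ₃}=r₄ω₄e^{iθ₄}.
Eliminating the other unknown: ω₄ = r₂ω₂ sin(θ₂−θ₃) / [r₄ sin(θ₄−θ₃)].
Numerator sine = +0.17708; denominator sine = -0.76717.
Result = 0.0607·2.09·(+0.17708) / (0.1444·(-0.76717)) = -0.2028 rad/s; magnitude 0.2028 rad/s.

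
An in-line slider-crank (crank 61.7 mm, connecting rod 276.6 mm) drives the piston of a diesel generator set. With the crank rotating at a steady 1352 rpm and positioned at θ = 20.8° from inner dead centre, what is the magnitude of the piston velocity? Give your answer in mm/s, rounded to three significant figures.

3750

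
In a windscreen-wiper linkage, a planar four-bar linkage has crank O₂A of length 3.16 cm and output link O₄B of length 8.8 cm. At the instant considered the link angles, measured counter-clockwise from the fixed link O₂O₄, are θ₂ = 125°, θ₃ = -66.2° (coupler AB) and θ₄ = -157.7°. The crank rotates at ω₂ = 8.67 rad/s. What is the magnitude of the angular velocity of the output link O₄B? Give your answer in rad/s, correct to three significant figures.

ω₂ = 8.67 rad/s
Differentiating the loop-closure r₂e^{iθ₂}+r₃e^{iθ₃}=r₁+r₄e^{iθ₄} gives r₂ω₂e^{iθ₂}+r₃ω₃e^{iθ₃}=r₄ω₄e^{iθ₄}.
Eliminating the other unknown: ω₄ = r₂ω₂ sin(θ₂−θ₃) / [r₄ sin(θ₄−θ₃)].
Numerator sine = -0.19423; denominator sine = -0.99966.
Result = 0.0316·8.67·(-0.19423) / (0.088·(-0.99966)) = +0.60492 rad/s; magnitude 0.60492 rad/s.

0.605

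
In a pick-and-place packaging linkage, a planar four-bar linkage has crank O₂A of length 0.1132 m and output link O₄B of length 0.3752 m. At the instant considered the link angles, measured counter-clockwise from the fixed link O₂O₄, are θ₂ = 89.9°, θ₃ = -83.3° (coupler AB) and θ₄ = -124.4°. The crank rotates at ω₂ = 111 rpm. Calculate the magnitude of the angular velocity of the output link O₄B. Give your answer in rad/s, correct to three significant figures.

0.632

ω₂ = 11.62 rad/s (from 111 rpm).
Differentiating the loop-closure r₂e^{iθ₂}+r₃e^{iθ₃}=r₁+r₄e^{iθ₄} gives r₂ω₂e^{iθ₂}+r₃ω₃e^{iθ₃}=r₄ω₄e^{iθ₄}.
Eliminating the other unknown: ω₄ = r₂ω₂ sin(θ₂−θ₃) / [r₄ sin(θ₄−θ₃)].
Numerator sine = +0.11840; denominator sine = -0.65738.
Result = 0.1132·11.62·(+0.11840) / (0.3752·(-0.65738)) = -0.63167 rad/s; magnitude 0.63167 rad/s.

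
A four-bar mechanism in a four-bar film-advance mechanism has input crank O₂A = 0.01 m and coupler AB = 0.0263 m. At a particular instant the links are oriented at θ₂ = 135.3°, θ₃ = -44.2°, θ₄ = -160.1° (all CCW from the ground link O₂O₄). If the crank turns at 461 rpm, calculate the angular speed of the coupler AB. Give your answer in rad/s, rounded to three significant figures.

18.4

ω₂ = 48.28 rad/s (from 461 rpm).
Differentiating the loop-closure r₂e^{iθ₂}+r₃e^{iθ₃}=r₁+r₄e^{iθ₄} gives r₂ω₂e^{iθ₂}+r₃ω₃e^{iθ₃}=r₄ω₄e^{iθ₄}.
Eliminating the other unknown: ω₃ = r₂ω₂ sin(θ₄−θ₂) / [r₃ sin(θ₃−θ₄)].
Numerator sine = +0.90334; denominator sine = +0.89956.
Result = 0.01·48.28·(+0.90334) / (0.0263·(+0.89956)) = +18.433 rad/s; magnitude 18.433 rad/s.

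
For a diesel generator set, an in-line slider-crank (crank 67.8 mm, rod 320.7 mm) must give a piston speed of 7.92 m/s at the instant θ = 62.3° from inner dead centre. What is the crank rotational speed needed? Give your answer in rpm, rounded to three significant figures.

1150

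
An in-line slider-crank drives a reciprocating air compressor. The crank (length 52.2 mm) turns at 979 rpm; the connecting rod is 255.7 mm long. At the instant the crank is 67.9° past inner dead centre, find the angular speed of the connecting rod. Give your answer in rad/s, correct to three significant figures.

8.02

ω = 102.5 rad/s (converted from 979 rpm).
The rod makes angle φ with the slider axis where L sinφ = r sinθ; differentiating, L cosφ·φ̇ = r ω cosθ.
L cosφ = √(L² − r² sin²θ) = 0.25108 m.
|ω_rod| = r ω |cosθ| / √(L² − r² sin²θ) = 0.0522·102.5·0.37622/0.25108 = 8.0188 rad/s.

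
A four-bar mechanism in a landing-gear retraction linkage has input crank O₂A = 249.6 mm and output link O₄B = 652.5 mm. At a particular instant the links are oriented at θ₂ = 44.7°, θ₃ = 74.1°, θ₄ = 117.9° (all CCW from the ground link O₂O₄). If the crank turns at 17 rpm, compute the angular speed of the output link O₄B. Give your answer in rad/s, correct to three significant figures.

ω₂ = 1.78 rad/s (from 17 rpm).
Differentiating the loop-closure r₂e^{iθ₂}+r₃e^{iθ₃}=r₁+r₄e^{iθ₄} gives r₂ω₂e^{iθ₂}+r₃ω₃e^{iθ₃}=r₄ω₄e^{iθ₄}.
Eliminating the other unknown: ω₄ = r₂ω₂ sin(θ₂−θ₃) / [r₄ sin(θ₄−θ₃)].
Numerator sine = -0.49090; denominator sine = +0.69214.
Result = 0.2496·1.78·(-0.49090) / (0.6525·(+0.69214)) = -0.48299 rad/s; magnitude 0.48299 rad/s.

0.483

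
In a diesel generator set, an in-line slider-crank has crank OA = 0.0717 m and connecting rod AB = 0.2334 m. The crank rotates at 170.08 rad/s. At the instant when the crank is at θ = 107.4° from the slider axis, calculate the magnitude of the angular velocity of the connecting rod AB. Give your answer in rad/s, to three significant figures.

16.3

ω = 170.1 rad/s
The rod makes angle φ with the slider axis where L sinφ = r sinθ; differentiating, L cosφ·φ̇ = r ω cosθ.
L cosφ = √(L² − r² sin²θ) = 0.22315 m.
|ω_rod| = r ω |cosθ| / √(L² − r² sin²θ) = 0.0717·170.1·0.29904/0.22315 = 16.342 rad/s.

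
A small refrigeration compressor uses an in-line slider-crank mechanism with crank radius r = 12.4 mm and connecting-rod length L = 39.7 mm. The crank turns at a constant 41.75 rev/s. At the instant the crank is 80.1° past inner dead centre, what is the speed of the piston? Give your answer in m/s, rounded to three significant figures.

3.39

ω = 2π·41.8 = 262.3 rad/s
For an in-line slider-crank, x = r cosθ + √(L² − r² sin²θ), so v = −rω sinθ·[1 + r cosθ/√(L² − r² sin²θ)].
With r = 0.0124 m, L = 0.0397 m, θ = 80.1°: √(L² − r² sin²θ) = 0.037774 m.
v = −0.0124·262.3·0.98511·[1 + 0.0124·0.17193/0.037774] = -3.3852 m/s.
|v| = 3.3852 m/s.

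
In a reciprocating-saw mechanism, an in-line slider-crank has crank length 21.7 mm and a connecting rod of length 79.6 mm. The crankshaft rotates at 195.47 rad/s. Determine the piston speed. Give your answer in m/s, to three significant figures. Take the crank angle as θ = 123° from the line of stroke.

ω = 195.5 rad/s
For an in-line slider-crank, x = r cosθ + √(L² − r² sin²θ), so v = −rω sinθ·[1 + r cosθ/√(L² − r² sin²θ)].
With r = 0.0217 m, L = 0.0796 m, θ = 123°: √(L² − r² sin²θ) = 0.077492 m.
v = −0.0217·195.5·0.83867·[1 + 0.0217·-0.54464/0.077492] = -3.0148 m/s.
|v| = 3.0148 m/s.

3.01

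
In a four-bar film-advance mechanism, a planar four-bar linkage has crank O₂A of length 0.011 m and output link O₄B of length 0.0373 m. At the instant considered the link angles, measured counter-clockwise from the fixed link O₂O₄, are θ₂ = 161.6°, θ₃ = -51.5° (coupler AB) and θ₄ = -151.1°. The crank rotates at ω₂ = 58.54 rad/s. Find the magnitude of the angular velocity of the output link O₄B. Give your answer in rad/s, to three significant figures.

9.56

ω₂ = 58.54 rad/s
Differentiating the loop-closure r₂e^{iθ₂}+r₃e^{iθ₃}=r₁+r₄e^{iθ₄} gives r₂ω₂e^{iθ₂}+r₃ω₃e^{iθ₃}=r₄ω₄e^{iθ₄}.
Eliminating the other unknown: ω₄ = r₂ω₂ sin(θ₂−θ₃) / [r₄ sin(θ₄−θ₃)].
Numerator sine = -0.54610; denominator sine = -0.98600.
Result = 0.011·58.54·(-0.54610) / (0.0373·(-0.98600)) = +9.5617 rad/s; magnitude 9.5617 rad/s.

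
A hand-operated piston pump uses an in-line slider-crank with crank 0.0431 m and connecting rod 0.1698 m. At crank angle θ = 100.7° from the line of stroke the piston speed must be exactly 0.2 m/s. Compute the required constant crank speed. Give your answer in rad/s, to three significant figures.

4.96

For an in-line slider-crank, |v_piston| = rω|sinθ|·[1 + r cosθ/√(L² − r² sin²θ)].
With r = 0.0431 m, L = 0.1698 m, θ = 100.7°: the bracketed kinematic factor |dx/dθ| = 0.04029 m.
ω = v/|dx/dθ| = 0.2/0.04029 = 4.9641 rad/s.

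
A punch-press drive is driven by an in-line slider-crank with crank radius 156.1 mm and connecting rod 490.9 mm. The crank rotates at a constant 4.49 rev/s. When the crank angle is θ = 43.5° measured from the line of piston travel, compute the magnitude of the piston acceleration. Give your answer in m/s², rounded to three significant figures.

93.3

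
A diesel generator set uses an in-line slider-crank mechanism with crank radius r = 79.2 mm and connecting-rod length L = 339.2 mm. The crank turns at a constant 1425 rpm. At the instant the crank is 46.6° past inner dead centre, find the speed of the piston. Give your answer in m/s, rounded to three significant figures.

ω = 2π·1425/60 = 149.2 rad/s
For an in-line slider-crank, x = r cosθ + √(L² − r² sin²θ), so v = −rω sinθ·[1 + r cosθ/√(L² − r² sin²θ)].
With r = 0.0792 m, L = 0.3392 m, θ = 46.6°: √(L² − r² sin²θ) = 0.33428 m.
v = −0.0792·149.2·0.72657·[1 + 0.0792·0.68709/0.33428] = -9.985 m/s.
|v| = 9.985 m/s.

9.99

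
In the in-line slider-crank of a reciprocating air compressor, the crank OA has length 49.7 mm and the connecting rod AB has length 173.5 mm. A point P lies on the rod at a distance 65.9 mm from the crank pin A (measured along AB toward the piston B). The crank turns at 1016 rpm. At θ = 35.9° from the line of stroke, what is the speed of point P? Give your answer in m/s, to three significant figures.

4.30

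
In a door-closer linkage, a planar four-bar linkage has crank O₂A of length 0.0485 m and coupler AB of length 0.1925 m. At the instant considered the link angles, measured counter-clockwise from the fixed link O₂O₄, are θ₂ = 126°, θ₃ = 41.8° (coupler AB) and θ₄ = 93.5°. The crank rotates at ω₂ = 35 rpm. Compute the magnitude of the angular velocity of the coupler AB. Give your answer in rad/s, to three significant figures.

ω₂ = 3.665 rad/s (from 35 rpm).
Differentiating the loop-closure r₂e^{iθ₂}+r₃e^{iθ₃}=r₁+r₄e^{iθ₄} gives r₂ω₂e^{iθ₂}+r₃ω₃e^{iθ₃}=r₄ω₄e^{iθ₄}.
Eliminating the other unknown: ω₃ = r₂ω₂ sin(θ₄−θ₂) / [r₃ sin(θ₃−θ₄)].
Numerator sine = -0.53730; denominator sine = -0.78478.
Result = 0.0485·3.665·(-0.53730) / (0.1925·(-0.78478)) = +0.63223 rad/s; magnitude 0.63223 rad/s.

0.632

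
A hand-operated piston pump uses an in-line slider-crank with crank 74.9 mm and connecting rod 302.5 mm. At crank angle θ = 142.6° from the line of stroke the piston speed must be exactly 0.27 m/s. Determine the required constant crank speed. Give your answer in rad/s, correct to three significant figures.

For an in-line slider-crank, |v_piston| = rω|sinθ|·[1 + r cosθ/√(L² − r² sin²θ)].
With r = 0.0749 m, L = 0.3025 m, θ = 142.6°: the bracketed kinematic factor |dx/dθ| = 0.036441 m.
ω = v/|dx/dθ| = 0.27/0.036441 = 7.4092 rad/s.

7.41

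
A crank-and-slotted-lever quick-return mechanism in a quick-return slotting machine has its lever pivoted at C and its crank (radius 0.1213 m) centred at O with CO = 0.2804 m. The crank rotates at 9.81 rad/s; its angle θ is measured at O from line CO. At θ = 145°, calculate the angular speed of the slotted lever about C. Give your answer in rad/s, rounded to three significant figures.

ω = 9.81 rad/s
Crank pin A relative to C: A = (d + r cosθ, r sinθ); lever angle φ = atan2(r sinθ, d + r cosθ).
Differentiating tanφ: φ̇ = rω(d cosθ + r)/(d² + r² + 2dr cosθ).
d² + r² + 2dr cosθ = |CA|² = 0.037615 m²;  d cosθ + r = -0.10839 m.
|ω_lever| = |0.1213·9.81·-0.10839| / 0.037615 = 3.4289 rad/s.

3.43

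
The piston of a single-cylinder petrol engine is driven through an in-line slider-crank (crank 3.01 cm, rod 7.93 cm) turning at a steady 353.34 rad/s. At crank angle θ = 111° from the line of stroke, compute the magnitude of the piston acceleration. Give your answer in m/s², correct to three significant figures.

ω = 353.3 rad/s
x(θ) = r cosθ + √(L² − r² sin²θ); with ω constant, a = ω²·d²x/dθ².
d²x/dθ² = −r cosθ − r²(cos2θ)/√u − r⁴ sin²2θ/(4u^{3/2}),  u = L² − r² sin²θ = 0.00549884 m².
Substituting r = 0.0301 m, L = 0.0793 m, θ = 111°: d²x/dθ² = +0.019641 m.
a = ω²·d²x/dθ² = (353.3)²·(+0.019641) = +2452.2 m/s²;  |a| = 2452.2 m/s².

2450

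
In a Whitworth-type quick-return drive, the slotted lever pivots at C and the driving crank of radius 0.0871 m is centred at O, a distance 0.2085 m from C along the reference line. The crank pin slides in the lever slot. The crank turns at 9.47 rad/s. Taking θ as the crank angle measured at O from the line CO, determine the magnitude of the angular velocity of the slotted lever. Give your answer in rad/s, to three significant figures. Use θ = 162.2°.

5.58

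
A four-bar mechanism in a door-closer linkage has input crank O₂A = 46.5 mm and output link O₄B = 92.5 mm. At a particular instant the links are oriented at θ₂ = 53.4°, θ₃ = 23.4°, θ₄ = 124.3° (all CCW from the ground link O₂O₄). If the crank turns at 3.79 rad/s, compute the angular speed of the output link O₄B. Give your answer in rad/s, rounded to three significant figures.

0.970

ω₂ = 3.79 rad/s
Differentiating the loop-closure r₂e^{iθ₂}+r₃e^{iθ₃}=r₁+r₄e^{iθ₄} gives r₂ω₂e^{iθ₂}+r₃ω₃e^{iθ₃}=r₄ω₄e^{iθ₄}.
Eliminating the other unknown: ω₄ = r₂ω₂ sin(θ₂−θ₃) / [r₄ sin(θ₄−θ₃)].
Numerator sine = +0.50000; denominator sine = +0.98196.
Result = 0.0465·3.79·(+0.50000) / (0.0925·(+0.98196)) = +0.97012 rad/s; magnitude 0.97012 rad/s.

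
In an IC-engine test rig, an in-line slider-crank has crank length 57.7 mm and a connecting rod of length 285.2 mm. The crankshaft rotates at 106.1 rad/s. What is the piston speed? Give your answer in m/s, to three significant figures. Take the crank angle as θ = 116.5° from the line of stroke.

ω = 106.1 rad/s
For an in-line slider-crank, x = r cosθ + √(L² − r² sin²θ), so v = −rω sinθ·[1 + r cosθ/√(L² − r² sin²θ)].
With r = 0.0577 m, L = 0.2852 m, θ = 116.5°: √(L² − r² sin²θ) = 0.28049 m.
v = −0.0577·106.1·0.89493·[1 + 0.0577·-0.44620/0.28049] = -4.9759 m/s.
|v| = 4.9759 m/s.

4.98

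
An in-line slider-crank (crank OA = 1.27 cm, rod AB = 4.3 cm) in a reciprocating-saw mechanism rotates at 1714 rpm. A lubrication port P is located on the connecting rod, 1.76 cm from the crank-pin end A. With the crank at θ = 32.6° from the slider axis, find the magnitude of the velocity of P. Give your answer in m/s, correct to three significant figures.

1.77

ω = 179.5 rad/s.  Crank-pin speed |V_A| = rω = 2.2795 m/s, perpendicular to OA.
Rod angle: sinφ = −(r/L) sinθ ⇒ φ = -9.156°; ω_rod = −rω cosθ/√(L²−r²sin²θ) = -45.237 rad/s.
V_P = V_A + ω_rod × AP, with AP = 0.0176 m along the rod.
Components: V_Px = −rω sinθ − a·ω_rod·sinφ = -1.3548 m/s;  V_Py = rω cosθ + a·ω_rod·cosφ = +1.1344 m/s.
|V_P| = √(V_Px² + V_Py²) = 1.767 m/s.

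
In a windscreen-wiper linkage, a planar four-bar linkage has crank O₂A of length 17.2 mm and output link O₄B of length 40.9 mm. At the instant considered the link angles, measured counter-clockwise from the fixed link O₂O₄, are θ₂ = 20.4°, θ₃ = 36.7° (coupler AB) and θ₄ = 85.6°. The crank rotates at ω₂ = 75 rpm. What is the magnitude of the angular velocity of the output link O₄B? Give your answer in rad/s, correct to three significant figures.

ω₂ = 7.854 rad/s (from 75 rpm).
Differentiating the loop-closure r₂e^{iθ₂}+r₃e^{iθ₃}=r₁+r₄e^{iθ₄} gives r₂ω₂e^{iθ₂}+r₃ω₃e^{iθ₃}=r₄ω₄e^{iθ₄}.
Eliminating the other unknown: ω₄ = r₂ω₂ sin(θ₂−θ₃) / [r₄ sin(θ₄−θ₃)].
Numerator sine = -0.28067; denominator sine = +0.75356.
Result = 0.0172·7.854·(-0.28067) / (0.0409·(+0.75356)) = -1.2302 rad/s; magnitude 1.2302 rad/s.

1.23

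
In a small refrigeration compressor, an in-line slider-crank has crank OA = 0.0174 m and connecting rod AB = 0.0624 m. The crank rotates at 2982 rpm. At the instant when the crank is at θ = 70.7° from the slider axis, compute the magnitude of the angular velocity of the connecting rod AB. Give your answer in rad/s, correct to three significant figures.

ω = 312.3 rad/s (converted from 2982 rpm).
The rod makes angle φ with the slider axis where L sinφ = r sinθ; differentiating, L cosφ·φ̇ = r ω cosθ.
L cosφ = √(L² − r² sin²θ) = 0.0602 m.
|ω_rod| = r ω |cosθ| / √(L² − r² sin²θ) = 0.0174·312.3·0.33051/0.0602 = 29.832 rad/s.

29.8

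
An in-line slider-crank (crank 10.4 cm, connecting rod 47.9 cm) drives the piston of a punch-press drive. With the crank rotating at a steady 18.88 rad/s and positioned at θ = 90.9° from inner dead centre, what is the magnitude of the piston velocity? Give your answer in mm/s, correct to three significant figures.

ω = 18.88 rad/s
For an in-line slider-crank, x = r cosθ + √(L² − r² sin²θ), so v = −rω sinθ·[1 + r cosθ/√(L² − r² sin²θ)].
With r = 0.104 m, L = 0.479 m, θ = 90.9°: √(L² − r² sin²θ) = 0.46758 m.
v = −0.104·18.88·0.99988·[1 + 0.104·-0.01571/0.46758] = -1.9564 m/s.
|v| = 1.9564 m/s = 1956.4 mm/s.

1960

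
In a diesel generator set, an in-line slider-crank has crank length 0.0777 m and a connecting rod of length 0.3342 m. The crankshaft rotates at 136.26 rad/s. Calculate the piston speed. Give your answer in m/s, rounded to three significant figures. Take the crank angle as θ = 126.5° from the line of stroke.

7.31

ω = 136.3 rad/s
For an in-line slider-crank, x = r cosθ + √(L² − r² sin²θ), so v = −rω sinθ·[1 + r cosθ/√(L² − r² sin²θ)].
With r = 0.0777 m, L = 0.3342 m, θ = 126.5°: √(L² − r² sin²θ) = 0.32831 m.
v = −0.0777·136.3·0.80386·[1 + 0.0777·-0.59482/0.32831] = -7.3127 m/s.
|v| = 7.3127 m/s.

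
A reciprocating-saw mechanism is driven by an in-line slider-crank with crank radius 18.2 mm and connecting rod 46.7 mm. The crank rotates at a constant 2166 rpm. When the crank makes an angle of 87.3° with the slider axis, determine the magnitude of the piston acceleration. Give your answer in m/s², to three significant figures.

ω = 2π·2166/60 = 226.8 rad/s
x(θ) = r cosθ + √(L² − r² sin²θ); with ω constant, a = ω²·d²x/dθ².
d²x/dθ² = −r cosθ − r²(cos2θ)/√u − r⁴ sin²2θ/(4u^{3/2}),  u = L² − r² sin²θ = 0.00185039 m².
Substituting r = 0.0182 m, L = 0.0467 m, θ = 87.3°: d²x/dθ² = +0.0068058 m.
a = ω²·d²x/dθ² = (226.8)²·(+0.0068058) = +350.15 m/s²;  |a| = 350.15 m/s².

350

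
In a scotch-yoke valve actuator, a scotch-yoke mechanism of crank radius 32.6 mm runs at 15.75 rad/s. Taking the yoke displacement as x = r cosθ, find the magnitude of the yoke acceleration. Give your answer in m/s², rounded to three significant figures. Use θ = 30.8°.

6.95

ω = 15.75 rad/s
x = r cosθ ⇒ ẍ = −rω² cosθ (ω constant).
|a| = rω²|cosθ| = 0.0326·(15.75)²·|cos 30.8°| = 6.9463 m/s².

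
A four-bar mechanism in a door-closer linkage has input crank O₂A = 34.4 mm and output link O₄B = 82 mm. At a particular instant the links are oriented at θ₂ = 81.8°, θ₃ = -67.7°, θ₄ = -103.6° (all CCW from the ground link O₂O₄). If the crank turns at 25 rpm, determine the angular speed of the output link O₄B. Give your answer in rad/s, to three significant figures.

ω₂ = 2.618 rad/s (from 25 rpm).
Differentiating the loop-closure r₂e^{iθ₂}+r₃e^{iθ₃}=r₁+r₄e^{iθ₄} gives r₂ω₂e^{iθ₂}+r₃ω₃e^{iθ₃}=r₄ω₄e^{iθ₄}.
Eliminating the other unknown: ω₄ = r₂ω₂ sin(θ₂−θ₃) / [r₄ sin(θ₄−θ₃)].
Numerator sine = +0.50754; denominator sine = -0.58637.
Result = 0.0344·2.618·(+0.50754) / (0.082·(-0.58637)) = -0.95062 rad/s; magnitude 0.95062 rad/s.

0.951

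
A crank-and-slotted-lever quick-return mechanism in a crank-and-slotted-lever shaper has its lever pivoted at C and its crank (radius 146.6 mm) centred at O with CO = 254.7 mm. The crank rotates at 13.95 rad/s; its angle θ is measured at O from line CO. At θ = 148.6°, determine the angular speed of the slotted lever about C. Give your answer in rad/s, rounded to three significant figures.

6.40

ω = 13.95 rad/s
Crank pin A relative to C: A = (d + r cosθ, r sinθ); lever angle φ = atan2(r sinθ, d + r cosθ).
Differentiating tanφ: φ̇ = rω(d cosθ + r)/(d² + r² + 2dr cosθ).
d² + r² + 2dr cosθ = |CA|² = 0.0226221 m²;  d cosθ + r = -0.070799 m.
|ω_lever| = |0.1466·13.95·-0.070799| / 0.0226221 = 6.4004 rad/s.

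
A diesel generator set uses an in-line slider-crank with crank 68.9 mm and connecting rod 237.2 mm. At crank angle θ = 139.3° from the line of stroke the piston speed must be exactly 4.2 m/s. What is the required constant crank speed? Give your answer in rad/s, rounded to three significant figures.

For an in-line slider-crank, |v_piston| = rω|sinθ|·[1 + r cosθ/√(L² − r² sin²θ)].
With r = 0.0689 m, L = 0.2372 m, θ = 139.3°: the bracketed kinematic factor |dx/dθ| = 0.034853 m.
ω = v/|dx/dθ| = 4.2/0.034853 = 120.51 rad/s.

121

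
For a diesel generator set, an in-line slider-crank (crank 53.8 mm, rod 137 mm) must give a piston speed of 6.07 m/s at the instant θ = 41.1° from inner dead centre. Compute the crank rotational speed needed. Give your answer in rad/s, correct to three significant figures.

For an in-line slider-crank, |v_piston| = rω|sinθ|·[1 + r cosθ/√(L² − r² sin²θ)].
With r = 0.0538 m, L = 0.137 m, θ = 41.1°: the bracketed kinematic factor |dx/dθ| = 0.0462 m.
ω = v/|dx/dθ| = 6.07/0.0462 = 131.39 rad/s.

131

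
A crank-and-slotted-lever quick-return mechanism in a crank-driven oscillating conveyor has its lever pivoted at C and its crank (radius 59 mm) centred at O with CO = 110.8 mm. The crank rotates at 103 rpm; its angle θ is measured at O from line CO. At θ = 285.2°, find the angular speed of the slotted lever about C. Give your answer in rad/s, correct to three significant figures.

ω = 10.79 rad/s (from 103 rpm).
Crank pin A relative to C: A = (d + r cosθ, r sinθ); lever angle φ = atan2(r sinθ, d + r cosθ).
Differentiating tanφ: φ̇ = rω(d cosθ + r)/(d² + r² + 2dr cosθ).
d² + r² + 2dr cosθ = |CA|² = 0.0191856 m²;  d cosθ + r = +0.088051 m.
|ω_lever| = |0.059·10.79·+0.088051| / 0.0191856 = 2.9206 rad/s.

2.92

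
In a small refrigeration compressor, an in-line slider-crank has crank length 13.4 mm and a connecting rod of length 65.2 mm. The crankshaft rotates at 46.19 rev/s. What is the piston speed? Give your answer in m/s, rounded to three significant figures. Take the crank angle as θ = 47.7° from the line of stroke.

3.28

ω = 2π·46.2 = 290.2 rad/s
For an in-line slider-crank, x = r cosθ + √(L² − r² sin²θ), so v = −rω sinθ·[1 + r cosθ/√(L² − r² sin²θ)].
With r = 0.0134 m, L = 0.0652 m, θ = 47.7°: √(L² − r² sin²θ) = 0.064442 m.
v = −0.0134·290.2·0.73963·[1 + 0.0134·0.67301/0.064442] = -3.2789 m/s.
|v| = 3.2789 m/s.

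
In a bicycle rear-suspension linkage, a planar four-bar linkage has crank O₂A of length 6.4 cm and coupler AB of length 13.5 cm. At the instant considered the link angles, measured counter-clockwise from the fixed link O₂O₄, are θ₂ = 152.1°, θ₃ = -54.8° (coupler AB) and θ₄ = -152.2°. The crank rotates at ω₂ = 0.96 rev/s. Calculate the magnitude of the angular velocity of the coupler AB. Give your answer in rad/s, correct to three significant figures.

ω₂ = 6.032 rad/s (from 0.96 rev/s).
Differentiating the loop-closure r₂e^{iθ₂}+r₃e^{iθ₃}=r₁+r₄e^{iθ₄} gives r₂ω₂e^{iθ₂}+r₃ω₃e^{iθ₃}=r₄ω₄e^{iθ₄}.
Eliminating the other unknown: ω₃ = r₂ω₂ sin(θ₄−θ₂) / [r₃ sin(θ₃−θ₄)].
Numerator sine = +0.82610; denominator sine = +0.99167.
Result = 0.064·6.032·(+0.82610) / (0.135·(+0.99167)) = +2.3821 rad/s; magnitude 2.3821 rad/s.

2.38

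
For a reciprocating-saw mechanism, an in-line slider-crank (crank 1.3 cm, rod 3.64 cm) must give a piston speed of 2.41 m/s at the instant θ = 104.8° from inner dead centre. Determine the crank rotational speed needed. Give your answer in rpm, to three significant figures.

2030

For an in-line slider-crank, |v_piston| = rω|sinθ|·[1 + r cosθ/√(L² − r² sin²θ)].
With r = 0.013 m, L = 0.0364 m, θ = 104.8°: the bracketed kinematic factor |dx/dθ| = 0.011347 m.
ω = v/|dx/dθ| = 2.41/0.011347 = 212.39 rad/s.
N = 60ω/(2π) = 2028.2 rpm.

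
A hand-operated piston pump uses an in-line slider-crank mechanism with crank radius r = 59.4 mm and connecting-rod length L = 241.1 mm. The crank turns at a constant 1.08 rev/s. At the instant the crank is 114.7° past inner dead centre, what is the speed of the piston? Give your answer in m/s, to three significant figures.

ω = 2π·1.08 = 6.786 rad/s
For an in-line slider-crank, x = r cosθ + √(L² − r² sin²θ), so v = −rω sinθ·[1 + r cosθ/√(L² − r² sin²θ)].
With r = 0.0594 m, L = 0.2411 m, θ = 114.7°: √(L² − r² sin²θ) = 0.23498 m.
v = −0.0594·6.786·0.90851·[1 + 0.0594·-0.41787/0.23498] = -0.32752 m/s.
|v| = 0.32752 m/s.

0.328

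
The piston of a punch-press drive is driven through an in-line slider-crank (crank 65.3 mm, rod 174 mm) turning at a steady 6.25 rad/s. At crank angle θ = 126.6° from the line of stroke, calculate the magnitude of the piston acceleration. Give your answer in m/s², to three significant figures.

1.78

ω = 6.25 rad/s
x(θ) = r cosθ + √(L² − r² sin²θ); with ω constant, a = ω²·d²x/dθ².
d²x/dθ² = −r cosθ − r²(cos2θ)/√u − r⁴ sin²2θ/(4u^{3/2}),  u = L² − r² sin²θ = 0.0275277 m².
Substituting r = 0.0653 m, L = 0.174 m, θ = 126.6°: d²x/dθ² = +0.04545 m.
a = ω²·d²x/dθ² = (6.25)²·(+0.04545) = +1.7754 m/s²;  |a| = 1.7754 m/s².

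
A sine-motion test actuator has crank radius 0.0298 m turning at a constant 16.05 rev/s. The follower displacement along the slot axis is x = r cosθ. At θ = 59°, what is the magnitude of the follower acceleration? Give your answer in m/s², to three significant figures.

ω = 100.8 rad/s (from 16.05 rev/s).
x = r cosθ ⇒ ẍ = −rω² cosθ (ω constant).
|a| = rω²|cosθ| = 0.0298·(100.8)²·|cos 59°| = 156.09 m/s².

156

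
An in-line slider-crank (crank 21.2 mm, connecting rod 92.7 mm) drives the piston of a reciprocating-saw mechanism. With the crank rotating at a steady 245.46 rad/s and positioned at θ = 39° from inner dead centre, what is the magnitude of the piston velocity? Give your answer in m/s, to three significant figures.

3.86

ω = 245.5 rad/s
For an in-line slider-crank, x = r cosθ + √(L² − r² sin²θ), so v = −rω sinθ·[1 + r cosθ/√(L² − r² sin²θ)].
With r = 0.0212 m, L = 0.0927 m, θ = 39°: √(L² − r² sin²θ) = 0.091735 m.
v = −0.0212·245.5·0.62932·[1 + 0.0212·0.77715/0.091735] = -3.863 m/s.
|v| = 3.863 m/s.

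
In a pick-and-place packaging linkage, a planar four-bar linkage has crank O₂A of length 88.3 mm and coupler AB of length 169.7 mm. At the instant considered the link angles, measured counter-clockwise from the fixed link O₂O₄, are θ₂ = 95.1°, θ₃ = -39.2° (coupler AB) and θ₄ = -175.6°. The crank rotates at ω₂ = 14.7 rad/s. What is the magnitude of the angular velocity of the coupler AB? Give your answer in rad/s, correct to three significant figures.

11.1

ω₂ = 14.7 rad/s
Differentiating the loop-closure r₂e^{iθ₂}+r₃e^{iθ₃}=r₁+r₄e^{iθ₄} gives r₂ω₂e^{iθ₂}+r₃ω₃e^{iθ₃}=r₄ω₄e^{iθ₄}.
Eliminating the other unknown: ω₃ = r₂ω₂ sin(θ₄−θ₂) / [r₃ sin(θ₃−θ₄)].
Numerator sine = +0.99993; denominator sine = +0.68962.
Result = 0.0883·14.7·(+0.99993) / (0.1697·(+0.68962)) = +11.091 rad/s; magnitude 11.091 rad/s.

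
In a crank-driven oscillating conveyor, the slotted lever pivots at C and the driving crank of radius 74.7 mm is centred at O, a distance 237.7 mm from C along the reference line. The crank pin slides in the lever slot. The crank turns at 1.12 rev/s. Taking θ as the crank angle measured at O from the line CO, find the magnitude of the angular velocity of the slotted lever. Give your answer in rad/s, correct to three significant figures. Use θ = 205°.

ω = 7.037 rad/s (from 1.12 rev/s).
Crank pin A relative to C: A = (d + r cosθ, r sinθ); lever angle φ = atan2(r sinθ, d + r cosθ).
Differentiating tanφ: φ̇ = rω(d cosθ + r)/(d² + r² + 2dr cosθ).
d² + r² + 2dr cosθ = |CA|² = 0.0298962 m²;  d cosθ + r = -0.14073 m.
|ω_lever| = |0.0747·7.037·-0.14073| / 0.0298962 = 2.4745 rad/s.

2.47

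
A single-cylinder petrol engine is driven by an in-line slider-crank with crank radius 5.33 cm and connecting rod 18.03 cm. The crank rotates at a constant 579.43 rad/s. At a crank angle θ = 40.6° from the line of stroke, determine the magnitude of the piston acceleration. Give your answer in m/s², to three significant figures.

14500

ω = 579.4 rad/s
x(θ) = r cosθ + √(L² − r² sin²θ); with ω constant, a = ω²·d²x/dθ².
d²x/dθ² = −r cosθ − r²(cos2θ)/√u − r⁴ sin²2θ/(4u^{3/2}),  u = L² − r² sin²θ = 0.031305 m².
Substituting r = 0.0533 m, L = 0.1803 m, θ = 40.6°: d²x/dθ² = -0.043281 m.
a = ω²·d²x/dθ² = (579.4)²·(-0.043281) = -14531 m/s²;  |a| = 14531 m/s².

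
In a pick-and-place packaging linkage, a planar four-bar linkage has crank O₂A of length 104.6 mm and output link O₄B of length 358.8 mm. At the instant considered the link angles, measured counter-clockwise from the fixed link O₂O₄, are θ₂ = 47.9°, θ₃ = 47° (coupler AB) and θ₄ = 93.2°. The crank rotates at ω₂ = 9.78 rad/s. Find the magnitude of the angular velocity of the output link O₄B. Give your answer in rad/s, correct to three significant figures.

0.0620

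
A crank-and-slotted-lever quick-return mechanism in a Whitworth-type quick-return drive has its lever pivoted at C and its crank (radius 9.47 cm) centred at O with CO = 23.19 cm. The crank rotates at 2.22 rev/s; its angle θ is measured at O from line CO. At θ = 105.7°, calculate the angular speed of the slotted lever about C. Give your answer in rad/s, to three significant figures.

ω = 13.95 rad/s (from 2.22 rev/s).
Crank pin A relative to C: A = (d + r cosθ, r sinθ); lever angle φ = atan2(r sinθ, d + r cosθ).
Differentiating tanφ: φ̇ = rω(d cosθ + r)/(d² + r² + 2dr cosθ).
d² + r² + 2dr cosθ = |CA|² = 0.0508604 m²;  d cosθ + r = +0.031948 m.
|ω_lever| = |0.0947·13.95·+0.031948| / 0.0508604 = 0.82974 rad/s.

0.830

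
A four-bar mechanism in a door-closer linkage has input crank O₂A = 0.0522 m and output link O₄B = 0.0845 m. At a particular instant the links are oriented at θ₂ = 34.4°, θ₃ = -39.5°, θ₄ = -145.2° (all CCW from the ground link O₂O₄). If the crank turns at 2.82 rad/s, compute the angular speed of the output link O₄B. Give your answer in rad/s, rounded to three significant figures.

ω₂ = 2.82 rad/s
Differentiating the loop-closure r₂e^{iθ₂}+r₃e^{iθ₃}=r₁+r₄e^{iθ₄} gives r₂ω₂e^{iθ₂}+r₃ω₃e^{iθ₃}=r₄ω₄e^{iθ₄}.
Eliminating the other unknown: ω₄ = r₂ω₂ sin(θ₂−θ₃) / [r₄ sin(θ₄−θ₃)].
Numerator sine = +0.96078; denominator sine = -0.96269.
Result = 0.0522·2.82·(+0.96078) / (0.0845·(-0.96269)) = -1.7386 rad/s; magnitude 1.7386 rad/s.

1.74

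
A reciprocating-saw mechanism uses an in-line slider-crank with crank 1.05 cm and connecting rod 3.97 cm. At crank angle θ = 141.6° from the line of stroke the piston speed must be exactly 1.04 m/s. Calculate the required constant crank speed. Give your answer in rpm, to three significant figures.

1930

For an in-line slider-crank, |v_piston| = rω|sinθ|·[1 + r cosθ/√(L² − r² sin²θ)].
With r = 0.0105 m, L = 0.0397 m, θ = 141.6°: the bracketed kinematic factor |dx/dθ| = 0.0051516 m.
ω = v/|dx/dθ| = 1.04/0.0051516 = 201.88 rad/s.
N = 60ω/(2π) = 1927.8 rpm.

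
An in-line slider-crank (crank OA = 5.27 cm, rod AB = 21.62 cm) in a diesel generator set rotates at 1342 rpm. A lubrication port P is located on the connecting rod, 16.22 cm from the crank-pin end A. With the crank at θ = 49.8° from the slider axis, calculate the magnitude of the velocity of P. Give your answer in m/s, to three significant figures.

6.45

ω = 140.5 rad/s.  Crank-pin speed |V_A| = rω = 7.4061 m/s, perpendicular to OA.
Rod angle: sinφ = −(r/L) sinθ ⇒ φ = -10.730°; ω_rod = −rω cosθ/√(L²−r²sin²θ) = -22.504 rad/s.
V_P = V_A + ω_rod × AP, with AP = 0.1622 m along the rod.
Components: V_Px = −rω sinθ − a·ω_rod·sinφ = -6.3364 m/s;  V_Py = rω cosθ + a·ω_rod·cosφ = +1.194 m/s.
|V_P| = √(V_Px² + V_Py²) = 6.4479 m/s.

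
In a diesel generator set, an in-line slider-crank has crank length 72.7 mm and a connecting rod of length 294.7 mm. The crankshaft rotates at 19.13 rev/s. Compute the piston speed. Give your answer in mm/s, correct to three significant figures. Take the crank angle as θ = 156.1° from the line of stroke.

2740

ω = 2π·19.1 = 120.2 rad/s
For an in-line slider-crank, x = r cosθ + √(L² − r² sin²θ), so v = −rω sinθ·[1 + r cosθ/√(L² − r² sin²θ)].
With r = 0.0727 m, L = 0.2947 m, θ = 156.1°: √(L² − r² sin²θ) = 0.29322 m.
v = −0.0727·120.2·0.40514·[1 + 0.0727·-0.91425/0.29322] = -2.7378 m/s.
|v| = 2.7378 m/s = 2737.8 mm/s.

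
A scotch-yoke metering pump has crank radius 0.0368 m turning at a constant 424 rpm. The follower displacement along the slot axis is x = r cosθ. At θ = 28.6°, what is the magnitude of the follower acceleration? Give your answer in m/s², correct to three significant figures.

63.7

ω = 44.4 rad/s (from 424 rpm).
x = r cosθ ⇒ ẍ = −rω² cosθ (ω constant).
|a| = rω²|cosθ| = 0.0368·(44.4)²·|cos 28.6°| = 63.698 m/s².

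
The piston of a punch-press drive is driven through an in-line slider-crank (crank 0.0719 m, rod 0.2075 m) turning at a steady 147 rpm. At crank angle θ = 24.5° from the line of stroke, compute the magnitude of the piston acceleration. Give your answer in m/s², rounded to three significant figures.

ω = 2π·147/60 = 15.39 rad/s
x(θ) = r cosθ + √(L² − r² sin²θ); with ω constant, a = ω²·d²x/dθ².
d²x/dθ² = −r cosθ − r²(cos2θ)/√u − r⁴ sin²2θ/(4u^{3/2}),  u = L² − r² sin²θ = 0.0421672 m².
Substituting r = 0.0719 m, L = 0.2075 m, θ = 24.5°: d²x/dθ² = -0.082382 m.
a = ω²·d²x/dθ² = (15.39)²·(-0.082382) = -19.522 m/s²;  |a| = 19.522 m/s².

19.5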